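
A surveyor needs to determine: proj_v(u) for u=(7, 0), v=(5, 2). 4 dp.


u.v = 35, |v| = sqrt(29) = 5.3852
Scalar projection = u.v / |v| = 35 / sqrt(29) = 6.4993

6.4993


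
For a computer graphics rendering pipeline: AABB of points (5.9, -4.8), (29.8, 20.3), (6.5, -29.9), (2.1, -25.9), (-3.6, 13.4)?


x range: [-3.6, 29.8]
y range: [-29.9, 20.3]
Bounding box: (-3.6,-29.9) to (29.8,20.3)

(-3.6,-29.9) to (29.8,20.3)


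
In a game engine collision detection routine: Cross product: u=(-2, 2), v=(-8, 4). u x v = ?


u x v = u_x*v_y - u_y*v_x = (-2)*4 - 2*(-8)
= (-8) - (-16) = 8

8


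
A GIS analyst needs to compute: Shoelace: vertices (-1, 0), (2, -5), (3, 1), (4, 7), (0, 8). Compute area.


Shoelace sum: ((-1)*(-5) - 2*0) + (2*1 - 3*(-5)) + (3*7 - 4*1) + (4*8 - 0*7) + (0*0 - (-1)*8)
= 79
Area = |79|/2 = 39.5

39.5


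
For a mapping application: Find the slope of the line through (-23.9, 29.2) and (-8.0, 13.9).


slope = (y2-y1)/(x2-x1) = (13.9-29.2)/((-8)-(-23.9)) = (-15.3)/15.9 = -0.9623

-0.9623


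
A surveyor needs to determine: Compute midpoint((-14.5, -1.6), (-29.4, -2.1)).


M = (((-14.5)+(-29.4))/2, ((-1.6)+(-2.1))/2)
= (-21.95, -1.85)

(-21.95, -1.85)


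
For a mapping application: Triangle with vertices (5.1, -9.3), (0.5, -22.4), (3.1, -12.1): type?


Side lengths squared: AB^2=192.77, BC^2=112.85, CA^2=11.84
Sorted: [11.84, 112.85, 192.77]
By sides: Scalene, By angles: Obtuse

Scalene, Obtuse


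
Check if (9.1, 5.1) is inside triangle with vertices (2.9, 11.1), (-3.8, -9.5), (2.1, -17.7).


Cross products: AB x AP = 167.92, BC x BP = 191.92, CA x CP = -183.36
All same sign? no

No, outside


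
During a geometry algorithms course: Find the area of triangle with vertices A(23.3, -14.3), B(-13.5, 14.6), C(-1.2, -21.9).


Area = |x_A(y_B-y_C) + x_B(y_C-y_A) + x_C(y_A-y_B)|/2
= |850.45 + 102.6 + 34.68|/2
= 987.73/2 = 493.865

493.865


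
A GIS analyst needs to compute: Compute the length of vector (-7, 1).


|u| = sqrt((-7)^2 + 1^2) = sqrt(50) = 7.0711

7.0711


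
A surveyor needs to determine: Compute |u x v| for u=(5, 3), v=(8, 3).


|u x v| = |5*3 - 3*8|
= |15 - 24| = 9

9


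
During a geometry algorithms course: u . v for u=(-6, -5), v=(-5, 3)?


u . v = u_x*v_x + u_y*v_y = (-6)*(-5) + (-5)*3
= 30 + (-15) = 15

15


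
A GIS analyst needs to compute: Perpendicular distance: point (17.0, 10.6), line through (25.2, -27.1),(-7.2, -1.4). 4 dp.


|cross product| = 1010.74
|line direction| = sqrt(1710.25) = 41.3552
Distance = 1010.74/sqrt(1710.25) = 24.4405

24.4405


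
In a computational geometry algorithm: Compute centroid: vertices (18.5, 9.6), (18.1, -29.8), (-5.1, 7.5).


Centroid = ((x_A+x_B+x_C)/3, (y_A+y_B+y_C)/3)
= ((18.5+18.1+(-5.1))/3, (9.6+(-29.8)+7.5)/3)
= (10.5, -4.2333)

(10.5, -4.2333)


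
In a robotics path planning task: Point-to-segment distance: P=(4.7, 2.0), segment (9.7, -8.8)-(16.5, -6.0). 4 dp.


Project P onto AB: t = 0 (clamped to [0,1])
Closest point on segment: (9.7, -8.8)
Distance: 11.9013

11.9013


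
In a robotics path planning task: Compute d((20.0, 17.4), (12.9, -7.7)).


dx=-7.1, dy=-25.1
d^2 = (-7.1)^2 + (-25.1)^2 = 680.42
d = sqrt(680.42) = 26.0849

26.0849


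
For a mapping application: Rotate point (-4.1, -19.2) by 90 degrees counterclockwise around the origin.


90° CCW: (x,y) -> (-y, x)
(-4.1,-19.2) -> (19.2, -4.1)

(19.2, -4.1)


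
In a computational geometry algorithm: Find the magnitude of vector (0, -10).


|u| = sqrt(0^2 + (-10)^2) = sqrt(100) = 10

10


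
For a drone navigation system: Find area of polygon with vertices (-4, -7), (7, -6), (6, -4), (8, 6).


Shoelace sum: ((-4)*(-6) - 7*(-7)) + (7*(-4) - 6*(-6)) + (6*6 - 8*(-4)) + (8*(-7) - (-4)*6)
= 117
Area = |117|/2 = 58.5

58.5


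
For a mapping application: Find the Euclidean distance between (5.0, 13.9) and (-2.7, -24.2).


dx=-7.7, dy=-38.1
d^2 = (-7.7)^2 + (-38.1)^2 = 1510.9
d = sqrt(1510.9) = 38.8703

38.8703


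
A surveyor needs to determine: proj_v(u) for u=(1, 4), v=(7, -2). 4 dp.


u.v = -1, |v| = sqrt(53) = 7.2801
Scalar projection = u.v / |v| = -1 / sqrt(53) = -0.1374

-0.1374


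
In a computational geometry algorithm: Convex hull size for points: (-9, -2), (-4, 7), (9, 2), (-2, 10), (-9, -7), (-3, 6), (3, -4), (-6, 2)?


Convex hull vertices (CCW): (-9, -7), (3, -4), (9, 2), (-2, 10), (-4, 7), (-9, -2)
Count = 6

6


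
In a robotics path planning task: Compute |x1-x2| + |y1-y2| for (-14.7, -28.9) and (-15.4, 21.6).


|(-14.7)-(-15.4)| + |(-28.9)-21.6| = 0.7 + 50.5 = 51.2

51.2


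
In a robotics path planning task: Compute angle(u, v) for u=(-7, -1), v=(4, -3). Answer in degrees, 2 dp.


u.v = -25, |u| = sqrt(50) = 7.0711, |v| = sqrt(25) = 5
cos(theta) = u.v/(|u||v|) = -25/sqrt(1250) = -0.707107
theta = acos(-0.707107) = 135 degrees

135 degrees


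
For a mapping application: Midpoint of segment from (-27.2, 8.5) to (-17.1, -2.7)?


M = (((-27.2)+(-17.1))/2, (8.5+(-2.7))/2)
= (-22.15, 2.9)

(-22.15, 2.9)


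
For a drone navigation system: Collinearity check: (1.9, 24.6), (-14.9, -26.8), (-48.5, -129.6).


Cross product: ((-14.9)-1.9)*((-129.6)-24.6) - ((-26.8)-24.6)*((-48.5)-1.9)
= 0

Yes, collinear


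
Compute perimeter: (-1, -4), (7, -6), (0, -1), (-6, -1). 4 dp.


Sides: (-1, -4)->(7, -6): sqrt(68) = 8.246211, (7, -6)->(0, -1): sqrt(74) = 8.602325, (0, -1)->(-6, -1): sqrt(36) = 6, (-6, -1)->(-1, -4): sqrt(34) = 5.830952
Sum = 28.679488
Perimeter = 28.6795

28.6795


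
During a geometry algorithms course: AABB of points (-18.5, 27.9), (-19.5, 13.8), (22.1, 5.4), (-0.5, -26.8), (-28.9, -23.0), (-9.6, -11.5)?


x range: [-28.9, 22.1]
y range: [-26.8, 27.9]
Bounding box: (-28.9,-26.8) to (22.1,27.9)

(-28.9,-26.8) to (22.1,27.9)


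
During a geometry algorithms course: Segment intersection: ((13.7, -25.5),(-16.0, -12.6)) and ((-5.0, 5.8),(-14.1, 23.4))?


Cross products: d1=-44.29, d2=361.04, d3=-688.38, d4=-1093.71
d1*d2 < 0 and d3*d4 < 0? no

No, they don't intersect


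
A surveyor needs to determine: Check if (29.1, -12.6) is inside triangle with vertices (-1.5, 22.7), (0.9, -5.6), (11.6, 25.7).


Cross products: AB x AP = 781.26, BC x BP = -957.56, CA x CP = 554.23
All same sign? no

No, outside


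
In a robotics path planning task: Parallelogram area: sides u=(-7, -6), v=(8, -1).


|u x v| = |(-7)*(-1) - (-6)*8|
= |7 - (-48)| = 55

55


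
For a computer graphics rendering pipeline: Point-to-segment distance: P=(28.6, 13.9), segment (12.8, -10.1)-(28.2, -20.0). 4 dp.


Project P onto AB: t = 0.0171 (clamped to [0,1])
Closest point on segment: (13.0628, -10.269)
Distance: 28.7323

28.7323


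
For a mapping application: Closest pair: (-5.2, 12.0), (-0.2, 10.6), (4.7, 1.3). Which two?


d(P0,P1) = 5.1923, d(P0,P2) = 14.5774, d(P1,P2) = 10.5119
Closest: P0 and P1

Closest pair: (-5.2, 12.0) and (-0.2, 10.6), distance = 5.1923


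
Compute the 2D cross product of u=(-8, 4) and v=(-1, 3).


u x v = u_x*v_y - u_y*v_x = (-8)*3 - 4*(-1)
= (-24) - (-4) = -20

-20


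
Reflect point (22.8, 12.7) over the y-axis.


Reflection over y-axis: (x,y) -> (-x,y)
(22.8, 12.7) -> (-22.8, 12.7)

(-22.8, 12.7)


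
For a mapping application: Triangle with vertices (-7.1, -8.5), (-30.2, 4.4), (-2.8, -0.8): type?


Side lengths squared: AB^2=700.02, BC^2=777.8, CA^2=77.78
Sorted: [77.78, 700.02, 777.8]
By sides: Scalene, By angles: Right

Scalene, Right


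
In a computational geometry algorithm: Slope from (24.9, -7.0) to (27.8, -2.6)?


slope = (y2-y1)/(x2-x1) = ((-2.6)-(-7))/(27.8-24.9) = 4.4/2.9 = 1.5172

1.5172


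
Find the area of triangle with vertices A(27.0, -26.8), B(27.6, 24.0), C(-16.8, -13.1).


Area = |x_A(y_B-y_C) + x_B(y_C-y_A) + x_C(y_A-y_B)|/2
= |1001.7 + 378.12 + 853.44|/2
= 2233.26/2 = 1116.63

1116.63


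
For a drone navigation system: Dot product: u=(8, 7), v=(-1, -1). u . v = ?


u . v = u_x*v_x + u_y*v_y = 8*(-1) + 7*(-1)
= (-8) + (-7) = -15

-15


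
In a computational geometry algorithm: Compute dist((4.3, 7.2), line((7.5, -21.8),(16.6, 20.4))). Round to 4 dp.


|cross product| = 398.94
|line direction| = sqrt(1863.65) = 43.17
Distance = 398.94/sqrt(1863.65) = 9.2411

9.2411


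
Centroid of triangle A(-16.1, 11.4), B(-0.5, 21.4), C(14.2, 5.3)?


Centroid = ((x_A+x_B+x_C)/3, (y_A+y_B+y_C)/3)
= (((-16.1)+(-0.5)+14.2)/3, (11.4+21.4+5.3)/3)
= (-0.8, 12.7)

(-0.8, 12.7)


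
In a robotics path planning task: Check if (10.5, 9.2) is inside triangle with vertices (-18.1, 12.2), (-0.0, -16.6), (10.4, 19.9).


Cross products: AB x AP = 769.38, BC x BP = -114.93, CA x CP = 305.72
All same sign? no

No, outside


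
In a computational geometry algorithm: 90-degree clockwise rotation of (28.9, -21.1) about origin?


90° CW: (x,y) -> (y, -x)
(28.9,-21.1) -> (-21.1, -28.9)

(-21.1, -28.9)


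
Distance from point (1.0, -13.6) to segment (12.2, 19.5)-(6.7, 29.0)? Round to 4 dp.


Project P onto AB: t = 0 (clamped to [0,1])
Closest point on segment: (12.2, 19.5)
Distance: 34.9435

34.9435


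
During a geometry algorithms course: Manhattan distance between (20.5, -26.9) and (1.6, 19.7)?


|20.5-1.6| + |(-26.9)-19.7| = 18.9 + 46.6 = 65.5

65.5


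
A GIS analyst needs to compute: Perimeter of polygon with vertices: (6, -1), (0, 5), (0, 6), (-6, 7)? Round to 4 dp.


Sides: (6, -1)->(0, 5): sqrt(72) = 8.485281, (0, 5)->(0, 6): sqrt(1) = 1, (0, 6)->(-6, 7): sqrt(37) = 6.082763, (-6, 7)->(6, -1): sqrt(208) = 14.422205
Sum = 29.990249
Perimeter = 29.9902

29.9902


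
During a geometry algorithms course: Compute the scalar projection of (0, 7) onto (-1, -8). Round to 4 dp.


u.v = -56, |v| = sqrt(65) = 8.0623
Scalar projection = u.v / |v| = -56 / sqrt(65) = -6.9459

-6.9459


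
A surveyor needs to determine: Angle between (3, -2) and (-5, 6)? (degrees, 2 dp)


u.v = -27, |u| = sqrt(13) = 3.6056, |v| = sqrt(61) = 7.8102
cos(theta) = u.v/(|u||v|) = -27/sqrt(793) = -0.958798
theta = acos(-0.958798) = 163.5 degrees

163.5 degrees


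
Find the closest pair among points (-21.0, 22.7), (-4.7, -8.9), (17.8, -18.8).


d(P0,P1) = 35.5563, d(P0,P2) = 56.8128, d(P1,P2) = 24.5817
Closest: P1 and P2

Closest pair: (-4.7, -8.9) and (17.8, -18.8), distance = 24.5817


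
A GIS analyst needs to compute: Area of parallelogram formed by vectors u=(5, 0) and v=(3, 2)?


|u x v| = |5*2 - 0*3|
= |10 - 0| = 10

10


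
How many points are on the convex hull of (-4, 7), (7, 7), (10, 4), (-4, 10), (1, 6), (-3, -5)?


Convex hull vertices (CCW): (-4, 7), (-3, -5), (10, 4), (7, 7), (-4, 10)
Count = 5

5


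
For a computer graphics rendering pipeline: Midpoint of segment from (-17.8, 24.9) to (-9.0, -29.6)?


M = (((-17.8)+(-9))/2, (24.9+(-29.6))/2)
= (-13.4, -2.35)

(-13.4, -2.35)


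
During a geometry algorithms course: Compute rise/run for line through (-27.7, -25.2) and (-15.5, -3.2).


slope = (y2-y1)/(x2-x1) = ((-3.2)-(-25.2))/((-15.5)-(-27.7)) = 22/12.2 = 1.8033

1.8033


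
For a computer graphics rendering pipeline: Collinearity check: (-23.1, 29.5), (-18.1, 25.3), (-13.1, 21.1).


Cross product: ((-18.1)-(-23.1))*(21.1-29.5) - (25.3-29.5)*((-13.1)-(-23.1))
= 0

Yes, collinear


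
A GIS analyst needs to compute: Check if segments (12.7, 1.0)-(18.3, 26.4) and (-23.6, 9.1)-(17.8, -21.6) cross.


Cross products: d1=779.07, d2=2002.55, d3=967.38, d4=-256.1
d1*d2 < 0 and d3*d4 < 0? no

No, they don't intersect


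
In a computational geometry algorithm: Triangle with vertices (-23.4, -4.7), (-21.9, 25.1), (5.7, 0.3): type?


Side lengths squared: AB^2=890.29, BC^2=1376.8, CA^2=871.81
Sorted: [871.81, 890.29, 1376.8]
By sides: Scalene, By angles: Acute

Scalene, Acute


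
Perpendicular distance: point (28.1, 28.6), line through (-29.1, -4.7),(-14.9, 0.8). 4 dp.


|cross product| = 158.26
|line direction| = sqrt(231.89) = 15.2279
Distance = 158.26/sqrt(231.89) = 10.3927

10.3927


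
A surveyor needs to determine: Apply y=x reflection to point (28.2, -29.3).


Reflection over y=x: (x,y) -> (y,x)
(28.2, -29.3) -> (-29.3, 28.2)

(-29.3, 28.2)


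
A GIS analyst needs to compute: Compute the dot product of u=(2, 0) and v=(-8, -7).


u . v = u_x*v_x + u_y*v_y = 2*(-8) + 0*(-7)
= (-16) + 0 = -16

-16


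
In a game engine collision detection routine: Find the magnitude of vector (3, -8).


|u| = sqrt(3^2 + (-8)^2) = sqrt(73) = 8.544

8.544


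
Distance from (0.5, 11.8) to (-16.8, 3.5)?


dx=-17.3, dy=-8.3
d^2 = (-17.3)^2 + (-8.3)^2 = 368.18
d = sqrt(368.18) = 19.188

19.188


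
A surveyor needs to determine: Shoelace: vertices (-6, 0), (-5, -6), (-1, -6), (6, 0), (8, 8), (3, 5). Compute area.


Shoelace sum: ((-6)*(-6) - (-5)*0) + ((-5)*(-6) - (-1)*(-6)) + ((-1)*0 - 6*(-6)) + (6*8 - 8*0) + (8*5 - 3*8) + (3*0 - (-6)*5)
= 190
Area = |190|/2 = 95

95


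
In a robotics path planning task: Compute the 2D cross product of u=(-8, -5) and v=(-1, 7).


u x v = u_x*v_y - u_y*v_x = (-8)*7 - (-5)*(-1)
= (-56) - 5 = -61

-61


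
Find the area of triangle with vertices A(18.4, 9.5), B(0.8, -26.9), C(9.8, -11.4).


Area = |x_A(y_B-y_C) + x_B(y_C-y_A) + x_C(y_A-y_B)|/2
= |(-285.2) + (-16.72) + 356.72|/2
= 54.8/2 = 27.4

27.4


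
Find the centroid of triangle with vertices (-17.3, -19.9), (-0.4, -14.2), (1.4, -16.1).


Centroid = ((x_A+x_B+x_C)/3, (y_A+y_B+y_C)/3)
= (((-17.3)+(-0.4)+1.4)/3, ((-19.9)+(-14.2)+(-16.1))/3)
= (-5.4333, -16.7333)

(-5.4333, -16.7333)


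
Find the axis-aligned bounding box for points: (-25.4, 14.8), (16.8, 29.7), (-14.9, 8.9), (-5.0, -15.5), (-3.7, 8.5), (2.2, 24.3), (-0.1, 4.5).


x range: [-25.4, 16.8]
y range: [-15.5, 29.7]
Bounding box: (-25.4,-15.5) to (16.8,29.7)

(-25.4,-15.5) to (16.8,29.7)


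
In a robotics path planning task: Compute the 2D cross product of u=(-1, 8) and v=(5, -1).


u x v = u_x*v_y - u_y*v_x = (-1)*(-1) - 8*5
= 1 - 40 = -39

-39


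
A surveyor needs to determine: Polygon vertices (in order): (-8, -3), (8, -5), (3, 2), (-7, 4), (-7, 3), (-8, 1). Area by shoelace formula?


Shoelace sum: ((-8)*(-5) - 8*(-3)) + (8*2 - 3*(-5)) + (3*4 - (-7)*2) + ((-7)*3 - (-7)*4) + ((-7)*1 - (-8)*3) + ((-8)*(-3) - (-8)*1)
= 177
Area = |177|/2 = 88.5

88.5


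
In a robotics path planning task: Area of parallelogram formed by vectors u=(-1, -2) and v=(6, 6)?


|u x v| = |(-1)*6 - (-2)*6|
= |(-6) - (-12)| = 6

6


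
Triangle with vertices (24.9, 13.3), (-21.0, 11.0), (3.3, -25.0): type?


Side lengths squared: AB^2=2112.1, BC^2=1886.49, CA^2=1933.45
Sorted: [1886.49, 1933.45, 2112.1]
By sides: Scalene, By angles: Acute

Scalene, Acute


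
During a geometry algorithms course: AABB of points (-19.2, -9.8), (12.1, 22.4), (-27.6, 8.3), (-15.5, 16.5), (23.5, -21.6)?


x range: [-27.6, 23.5]
y range: [-21.6, 22.4]
Bounding box: (-27.6,-21.6) to (23.5,22.4)

(-27.6,-21.6) to (23.5,22.4)


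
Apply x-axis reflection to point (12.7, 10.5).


Reflection over x-axis: (x,y) -> (x,-y)
(12.7, 10.5) -> (12.7, -10.5)

(12.7, -10.5)


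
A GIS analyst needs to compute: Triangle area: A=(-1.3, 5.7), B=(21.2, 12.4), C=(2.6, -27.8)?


Area = |x_A(y_B-y_C) + x_B(y_C-y_A) + x_C(y_A-y_B)|/2
= |(-52.26) + (-710.2) + (-17.42)|/2
= 779.88/2 = 389.94

389.94


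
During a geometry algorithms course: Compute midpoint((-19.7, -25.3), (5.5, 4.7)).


M = (((-19.7)+5.5)/2, ((-25.3)+4.7)/2)
= (-7.1, -10.3)

(-7.1, -10.3)


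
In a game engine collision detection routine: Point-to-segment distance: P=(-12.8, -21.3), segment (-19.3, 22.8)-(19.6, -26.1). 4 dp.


Project P onto AB: t = 0.6171 (clamped to [0,1])
Closest point on segment: (4.7044, -7.3752)
Distance: 22.3675

22.3675


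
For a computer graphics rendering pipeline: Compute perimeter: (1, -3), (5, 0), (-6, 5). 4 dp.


Sides: (1, -3)->(5, 0): sqrt(25) = 5, (5, 0)->(-6, 5): sqrt(146) = 12.083046, (-6, 5)->(1, -3): sqrt(113) = 10.630146
Sum = 27.713192
Perimeter = 27.7132

27.7132


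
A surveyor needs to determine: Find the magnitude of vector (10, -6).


|u| = sqrt(10^2 + (-6)^2) = sqrt(136) = 11.6619

11.6619


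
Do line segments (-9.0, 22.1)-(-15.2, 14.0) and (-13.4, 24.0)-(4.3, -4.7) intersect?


Cross products: d1=92.65, d2=-228.66, d3=-47.42, d4=273.89
d1*d2 < 0 and d3*d4 < 0? yes

Yes, they intersect


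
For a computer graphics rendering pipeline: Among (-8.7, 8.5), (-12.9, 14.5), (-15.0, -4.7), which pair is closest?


d(P0,P1) = 7.3239, d(P0,P2) = 14.6263, d(P1,P2) = 19.3145
Closest: P0 and P1

Closest pair: (-8.7, 8.5) and (-12.9, 14.5), distance = 7.3239


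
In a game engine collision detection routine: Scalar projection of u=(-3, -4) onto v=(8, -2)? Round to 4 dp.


u.v = -16, |v| = sqrt(68) = 8.2462
Scalar projection = u.v / |v| = -16 / sqrt(68) = -1.9403

-1.9403


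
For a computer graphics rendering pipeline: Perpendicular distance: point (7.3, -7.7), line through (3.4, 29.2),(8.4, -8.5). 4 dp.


|cross product| = 37.47
|line direction| = sqrt(1446.29) = 38.0301
Distance = 37.47/sqrt(1446.29) = 0.9853

0.9853


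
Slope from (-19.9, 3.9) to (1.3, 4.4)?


slope = (y2-y1)/(x2-x1) = (4.4-3.9)/(1.3-(-19.9)) = 0.5/21.2 = 0.0236

0.0236


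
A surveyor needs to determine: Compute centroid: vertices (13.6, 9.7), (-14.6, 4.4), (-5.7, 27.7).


Centroid = ((x_A+x_B+x_C)/3, (y_A+y_B+y_C)/3)
= ((13.6+(-14.6)+(-5.7))/3, (9.7+4.4+27.7)/3)
= (-2.2333, 13.9333)

(-2.2333, 13.9333)


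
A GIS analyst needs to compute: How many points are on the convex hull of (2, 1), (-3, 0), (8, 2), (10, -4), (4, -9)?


Convex hull vertices (CCW): (-3, 0), (4, -9), (10, -4), (8, 2), (2, 1)
Count = 5

5


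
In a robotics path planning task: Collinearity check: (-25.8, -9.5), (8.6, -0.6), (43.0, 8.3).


Cross product: (8.6-(-25.8))*(8.3-(-9.5)) - ((-0.6)-(-9.5))*(43-(-25.8))
= 0

Yes, collinear


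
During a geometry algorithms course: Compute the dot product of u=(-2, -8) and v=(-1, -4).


u . v = u_x*v_x + u_y*v_y = (-2)*(-1) + (-8)*(-4)
= 2 + 32 = 34

34


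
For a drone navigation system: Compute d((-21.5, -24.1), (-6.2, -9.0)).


dx=15.3, dy=15.1
d^2 = 15.3^2 + 15.1^2 = 462.1
d = sqrt(462.1) = 21.4965

21.4965


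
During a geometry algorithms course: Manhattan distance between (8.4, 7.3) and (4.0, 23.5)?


|8.4-4| + |7.3-23.5| = 4.4 + 16.2 = 20.6

20.6


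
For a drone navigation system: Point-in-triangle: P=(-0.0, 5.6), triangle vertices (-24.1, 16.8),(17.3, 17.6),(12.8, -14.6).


Cross products: AB x AP = -482.96, BC x BP = -503.06, CA x CP = -343.46
All same sign? yes

Yes, inside


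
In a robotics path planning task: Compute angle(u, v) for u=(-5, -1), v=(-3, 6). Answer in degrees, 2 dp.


u.v = 9, |u| = sqrt(26) = 5.099, |v| = sqrt(45) = 6.7082
cos(theta) = u.v/(|u||v|) = 9/sqrt(1170) = 0.263117
theta = acos(0.263117) = 74.74 degrees

74.74 degrees


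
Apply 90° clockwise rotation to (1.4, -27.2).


90° CW: (x,y) -> (y, -x)
(1.4,-27.2) -> (-27.2, -1.4)

(-27.2, -1.4)


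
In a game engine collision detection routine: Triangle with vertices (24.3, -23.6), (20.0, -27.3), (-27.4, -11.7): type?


Side lengths squared: AB^2=32.18, BC^2=2490.12, CA^2=2814.5
Sorted: [32.18, 2490.12, 2814.5]
By sides: Scalene, By angles: Obtuse

Scalene, Obtuse


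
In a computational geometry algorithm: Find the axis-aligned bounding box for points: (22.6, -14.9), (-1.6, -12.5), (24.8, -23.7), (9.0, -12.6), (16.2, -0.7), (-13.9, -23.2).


x range: [-13.9, 24.8]
y range: [-23.7, -0.7]
Bounding box: (-13.9,-23.7) to (24.8,-0.7)

(-13.9,-23.7) to (24.8,-0.7)


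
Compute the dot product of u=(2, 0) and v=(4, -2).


u . v = u_x*v_x + u_y*v_y = 2*4 + 0*(-2)
= 8 + 0 = 8

8


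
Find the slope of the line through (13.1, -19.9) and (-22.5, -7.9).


slope = (y2-y1)/(x2-x1) = ((-7.9)-(-19.9))/((-22.5)-13.1) = 12/(-35.6) = -0.3371

-0.3371


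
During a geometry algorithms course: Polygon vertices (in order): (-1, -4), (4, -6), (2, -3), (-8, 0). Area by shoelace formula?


Shoelace sum: ((-1)*(-6) - 4*(-4)) + (4*(-3) - 2*(-6)) + (2*0 - (-8)*(-3)) + ((-8)*(-4) - (-1)*0)
= 30
Area = |30|/2 = 15

15


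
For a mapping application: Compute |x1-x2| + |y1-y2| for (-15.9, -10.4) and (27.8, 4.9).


|(-15.9)-27.8| + |(-10.4)-4.9| = 43.7 + 15.3 = 59

59


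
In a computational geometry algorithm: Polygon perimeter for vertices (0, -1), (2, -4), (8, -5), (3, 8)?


Sides: (0, -1)->(2, -4): sqrt(13) = 3.605551, (2, -4)->(8, -5): sqrt(37) = 6.082763, (8, -5)->(3, 8): sqrt(194) = 13.928388, (3, 8)->(0, -1): sqrt(90) = 9.486833
Sum = 33.103535
Perimeter = 33.1035

33.1035


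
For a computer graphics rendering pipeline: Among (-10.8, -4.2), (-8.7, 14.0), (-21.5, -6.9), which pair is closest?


d(P0,P1) = 18.3208, d(P0,P2) = 11.0354, d(P1,P2) = 24.5082
Closest: P0 and P2

Closest pair: (-10.8, -4.2) and (-21.5, -6.9), distance = 11.0354


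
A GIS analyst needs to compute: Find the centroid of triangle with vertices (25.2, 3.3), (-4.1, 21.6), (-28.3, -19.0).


Centroid = ((x_A+x_B+x_C)/3, (y_A+y_B+y_C)/3)
= ((25.2+(-4.1)+(-28.3))/3, (3.3+21.6+(-19))/3)
= (-2.4, 1.9667)

(-2.4, 1.9667)


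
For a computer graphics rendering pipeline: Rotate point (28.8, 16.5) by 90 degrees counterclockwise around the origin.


90° CCW: (x,y) -> (-y, x)
(28.8,16.5) -> (-16.5, 28.8)

(-16.5, 28.8)


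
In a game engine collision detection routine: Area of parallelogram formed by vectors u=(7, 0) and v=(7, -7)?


|u x v| = |7*(-7) - 0*7|
= |(-49) - 0| = 49

49


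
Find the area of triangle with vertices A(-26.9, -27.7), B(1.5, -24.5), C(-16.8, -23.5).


Area = |x_A(y_B-y_C) + x_B(y_C-y_A) + x_C(y_A-y_B)|/2
= |26.9 + 6.3 + 53.76|/2
= 86.96/2 = 43.48

43.48


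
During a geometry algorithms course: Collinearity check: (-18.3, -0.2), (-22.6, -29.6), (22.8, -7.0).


Cross product: ((-22.6)-(-18.3))*((-7)-(-0.2)) - ((-29.6)-(-0.2))*(22.8-(-18.3))
= 1237.58

No, not collinear


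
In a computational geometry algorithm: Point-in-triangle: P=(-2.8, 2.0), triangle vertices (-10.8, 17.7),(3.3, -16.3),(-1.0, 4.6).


Cross products: AB x AP = 50.63, BC x BP = 48.8, CA x CP = 49.06
All same sign? yes

Yes, inside


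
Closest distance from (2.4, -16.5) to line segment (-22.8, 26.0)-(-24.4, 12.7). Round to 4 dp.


Project P onto AB: t = 1 (clamped to [0,1])
Closest point on segment: (-24.4, 12.7)
Distance: 39.6343

39.6343


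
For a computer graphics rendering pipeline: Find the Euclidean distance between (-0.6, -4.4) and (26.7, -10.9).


dx=27.3, dy=-6.5
d^2 = 27.3^2 + (-6.5)^2 = 787.54
d = sqrt(787.54) = 28.0631

28.0631


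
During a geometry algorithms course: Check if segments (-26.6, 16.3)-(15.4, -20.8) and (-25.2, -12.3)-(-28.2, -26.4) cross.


Cross products: d1=-105.54, d2=597.96, d3=-1149.26, d4=-1852.76
d1*d2 < 0 and d3*d4 < 0? no

No, they don't intersect


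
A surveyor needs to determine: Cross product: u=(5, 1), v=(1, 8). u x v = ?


u x v = u_x*v_y - u_y*v_x = 5*8 - 1*1
= 40 - 1 = 39

39


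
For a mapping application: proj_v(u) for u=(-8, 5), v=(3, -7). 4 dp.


u.v = -59, |v| = sqrt(58) = 7.6158
Scalar projection = u.v / |v| = -59 / sqrt(58) = -7.7471

-7.7471


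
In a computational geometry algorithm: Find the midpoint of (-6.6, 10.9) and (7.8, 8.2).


M = (((-6.6)+7.8)/2, (10.9+8.2)/2)
= (0.6, 9.55)

(0.6, 9.55)


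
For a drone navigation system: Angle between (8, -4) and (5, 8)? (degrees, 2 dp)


u.v = 8, |u| = sqrt(80) = 8.9443, |v| = sqrt(89) = 9.434
cos(theta) = u.v/(|u||v|) = 8/sqrt(7120) = 0.094809
theta = acos(0.094809) = 84.56 degrees

84.56 degrees


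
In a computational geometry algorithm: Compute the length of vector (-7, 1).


|u| = sqrt((-7)^2 + 1^2) = sqrt(50) = 7.0711

7.0711


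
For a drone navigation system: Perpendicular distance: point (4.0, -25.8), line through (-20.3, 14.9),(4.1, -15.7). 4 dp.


|cross product| = 249.5
|line direction| = sqrt(1531.72) = 39.1372
Distance = 249.5/sqrt(1531.72) = 6.375

6.375


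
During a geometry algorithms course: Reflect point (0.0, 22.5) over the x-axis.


Reflection over x-axis: (x,y) -> (x,-y)
(0, 22.5) -> (0, -22.5)

(0, -22.5)


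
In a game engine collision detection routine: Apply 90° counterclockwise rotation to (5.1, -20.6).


90° CCW: (x,y) -> (-y, x)
(5.1,-20.6) -> (20.6, 5.1)

(20.6, 5.1)


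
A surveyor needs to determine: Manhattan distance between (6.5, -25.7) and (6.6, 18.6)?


|6.5-6.6| + |(-25.7)-18.6| = 0.1 + 44.3 = 44.4

44.4


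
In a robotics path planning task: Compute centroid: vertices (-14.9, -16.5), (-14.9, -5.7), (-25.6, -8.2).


Centroid = ((x_A+x_B+x_C)/3, (y_A+y_B+y_C)/3)
= (((-14.9)+(-14.9)+(-25.6))/3, ((-16.5)+(-5.7)+(-8.2))/3)
= (-18.4667, -10.1333)

(-18.4667, -10.1333)


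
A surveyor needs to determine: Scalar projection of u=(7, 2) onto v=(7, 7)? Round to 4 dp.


u.v = 63, |v| = sqrt(98) = 9.8995
Scalar projection = u.v / |v| = 63 / sqrt(98) = 6.364

6.364


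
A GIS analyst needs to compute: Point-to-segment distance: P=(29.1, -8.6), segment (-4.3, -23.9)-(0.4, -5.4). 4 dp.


Project P onto AB: t = 1 (clamped to [0,1])
Closest point on segment: (0.4, -5.4)
Distance: 28.8778

28.8778


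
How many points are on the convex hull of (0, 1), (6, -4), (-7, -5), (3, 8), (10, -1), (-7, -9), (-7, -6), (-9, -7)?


Convex hull vertices (CCW): (-9, -7), (-7, -9), (6, -4), (10, -1), (3, 8)
Count = 5

5


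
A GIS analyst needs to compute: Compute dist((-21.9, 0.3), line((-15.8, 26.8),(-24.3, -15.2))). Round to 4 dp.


|cross product| = 30.95
|line direction| = sqrt(1836.25) = 42.8515
Distance = 30.95/sqrt(1836.25) = 0.7223

0.7223


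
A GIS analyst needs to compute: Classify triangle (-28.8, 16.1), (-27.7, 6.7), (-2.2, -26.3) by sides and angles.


Side lengths squared: AB^2=89.57, BC^2=1739.25, CA^2=2505.32
Sorted: [89.57, 1739.25, 2505.32]
By sides: Scalene, By angles: Obtuse

Scalene, Obtuse


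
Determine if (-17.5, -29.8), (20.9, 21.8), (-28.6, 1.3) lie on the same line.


Cross product: (20.9-(-17.5))*(1.3-(-29.8)) - (21.8-(-29.8))*((-28.6)-(-17.5))
= 1767

No, not collinear


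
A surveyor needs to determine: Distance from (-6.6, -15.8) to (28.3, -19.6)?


dx=34.9, dy=-3.8
d^2 = 34.9^2 + (-3.8)^2 = 1232.45
d = sqrt(1232.45) = 35.1063

35.1063


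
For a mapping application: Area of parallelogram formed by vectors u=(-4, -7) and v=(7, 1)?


|u x v| = |(-4)*1 - (-7)*7|
= |(-4) - (-49)| = 45

45


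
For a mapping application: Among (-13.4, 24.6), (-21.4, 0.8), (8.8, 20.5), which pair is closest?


d(P0,P1) = 25.1086, d(P0,P2) = 22.5754, d(P1,P2) = 36.0573
Closest: P0 and P2

Closest pair: (-13.4, 24.6) and (8.8, 20.5), distance = 22.5754


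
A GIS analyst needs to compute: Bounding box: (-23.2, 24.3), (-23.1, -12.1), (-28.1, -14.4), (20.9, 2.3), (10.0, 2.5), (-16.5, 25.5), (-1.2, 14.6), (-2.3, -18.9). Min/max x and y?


x range: [-28.1, 20.9]
y range: [-18.9, 25.5]
Bounding box: (-28.1,-18.9) to (20.9,25.5)

(-28.1,-18.9) to (20.9,25.5)


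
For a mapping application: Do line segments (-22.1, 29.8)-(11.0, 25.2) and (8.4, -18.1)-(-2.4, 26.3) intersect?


Cross products: d1=836.88, d2=-583.08, d3=-1445.19, d4=-25.23
d1*d2 < 0 and d3*d4 < 0? no

No, they don't intersect


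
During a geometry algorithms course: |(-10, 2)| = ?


|u| = sqrt((-10)^2 + 2^2) = sqrt(104) = 10.198

10.198


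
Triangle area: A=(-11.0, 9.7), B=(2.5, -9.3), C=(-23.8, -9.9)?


Area = |x_A(y_B-y_C) + x_B(y_C-y_A) + x_C(y_A-y_B)|/2
= |(-6.6) + (-49) + (-452.2)|/2
= 507.8/2 = 253.9

253.9


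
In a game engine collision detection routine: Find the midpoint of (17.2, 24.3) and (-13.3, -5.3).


M = ((17.2+(-13.3))/2, (24.3+(-5.3))/2)
= (1.95, 9.5)

(1.95, 9.5)


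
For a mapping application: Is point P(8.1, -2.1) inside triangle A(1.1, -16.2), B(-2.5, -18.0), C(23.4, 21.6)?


Cross products: AB x AP = -38.16, BC x BP = -7.95, CA x CP = -49.83
All same sign? yes

Yes, inside


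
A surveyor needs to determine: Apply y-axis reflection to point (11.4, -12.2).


Reflection over y-axis: (x,y) -> (-x,y)
(11.4, -12.2) -> (-11.4, -12.2)

(-11.4, -12.2)


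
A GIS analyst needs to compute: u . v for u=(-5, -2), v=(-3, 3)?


u . v = u_x*v_x + u_y*v_y = (-5)*(-3) + (-2)*3
= 15 + (-6) = 9

9


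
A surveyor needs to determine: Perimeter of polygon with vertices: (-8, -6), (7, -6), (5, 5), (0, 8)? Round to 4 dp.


Sides: (-8, -6)->(7, -6): sqrt(225) = 15, (7, -6)->(5, 5): sqrt(125) = 11.18034, (5, 5)->(0, 8): sqrt(34) = 5.830952, (0, 8)->(-8, -6): sqrt(260) = 16.124515
Sum = 48.135807
Perimeter = 48.1358

48.1358


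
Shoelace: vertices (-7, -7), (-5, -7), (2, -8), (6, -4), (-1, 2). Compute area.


Shoelace sum: ((-7)*(-7) - (-5)*(-7)) + ((-5)*(-8) - 2*(-7)) + (2*(-4) - 6*(-8)) + (6*2 - (-1)*(-4)) + ((-1)*(-7) - (-7)*2)
= 137
Area = |137|/2 = 68.5

68.5


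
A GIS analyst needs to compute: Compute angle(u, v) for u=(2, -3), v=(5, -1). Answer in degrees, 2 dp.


u.v = 13, |u| = sqrt(13) = 3.6056, |v| = sqrt(26) = 5.099
cos(theta) = u.v/(|u||v|) = 13/sqrt(338) = 0.707107
theta = acos(0.707107) = 45 degrees

45 degrees


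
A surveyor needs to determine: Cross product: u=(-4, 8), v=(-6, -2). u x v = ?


u x v = u_x*v_y - u_y*v_x = (-4)*(-2) - 8*(-6)
= 8 - (-48) = 56

56


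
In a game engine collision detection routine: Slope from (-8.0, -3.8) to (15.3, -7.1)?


slope = (y2-y1)/(x2-x1) = ((-7.1)-(-3.8))/(15.3-(-8)) = (-3.3)/23.3 = -0.1416

-0.1416


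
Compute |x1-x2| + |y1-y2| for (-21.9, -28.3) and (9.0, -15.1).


|(-21.9)-9| + |(-28.3)-(-15.1)| = 30.9 + 13.2 = 44.1

44.1


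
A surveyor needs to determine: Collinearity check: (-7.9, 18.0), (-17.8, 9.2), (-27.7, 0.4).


Cross product: ((-17.8)-(-7.9))*(0.4-18) - (9.2-18)*((-27.7)-(-7.9))
= 0

Yes, collinear


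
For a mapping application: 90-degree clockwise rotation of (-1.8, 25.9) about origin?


90° CW: (x,y) -> (y, -x)
(-1.8,25.9) -> (25.9, 1.8)

(25.9, 1.8)


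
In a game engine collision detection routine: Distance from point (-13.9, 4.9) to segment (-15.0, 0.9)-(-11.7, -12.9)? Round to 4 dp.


Project P onto AB: t = 0 (clamped to [0,1])
Closest point on segment: (-15, 0.9)
Distance: 4.1485

4.1485


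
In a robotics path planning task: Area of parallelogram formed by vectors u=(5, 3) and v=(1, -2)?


|u x v| = |5*(-2) - 3*1|
= |(-10) - 3| = 13

13


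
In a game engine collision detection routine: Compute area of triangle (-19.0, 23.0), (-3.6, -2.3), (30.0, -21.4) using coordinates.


Area = |x_A(y_B-y_C) + x_B(y_C-y_A) + x_C(y_A-y_B)|/2
= |(-362.9) + 159.84 + 759|/2
= 555.94/2 = 277.97

277.97


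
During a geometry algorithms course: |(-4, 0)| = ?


|u| = sqrt((-4)^2 + 0^2) = sqrt(16) = 4

4


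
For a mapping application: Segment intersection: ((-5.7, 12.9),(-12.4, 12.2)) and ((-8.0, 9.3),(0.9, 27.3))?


Cross products: d1=-9.36, d2=105.01, d3=22.51, d4=-91.86
d1*d2 < 0 and d3*d4 < 0? yes

Yes, they intersect


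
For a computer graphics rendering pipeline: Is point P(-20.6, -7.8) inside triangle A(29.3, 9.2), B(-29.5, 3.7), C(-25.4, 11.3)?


Cross products: AB x AP = 725.15, BC x BP = -114.79, CA x CP = -1034.69
All same sign? no

No, outside


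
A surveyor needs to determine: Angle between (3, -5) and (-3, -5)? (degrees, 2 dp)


u.v = 16, |u| = sqrt(34) = 5.831, |v| = sqrt(34) = 5.831
cos(theta) = u.v/(|u||v|) = 16/sqrt(1156) = 0.470588
theta = acos(0.470588) = 61.93 degrees

61.93 degrees


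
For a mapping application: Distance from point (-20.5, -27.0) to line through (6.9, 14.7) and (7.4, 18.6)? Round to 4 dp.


|cross product| = 86.01
|line direction| = sqrt(15.46) = 3.9319
Distance = 86.01/sqrt(15.46) = 21.8748

21.8748


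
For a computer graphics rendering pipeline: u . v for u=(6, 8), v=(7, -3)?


u . v = u_x*v_x + u_y*v_y = 6*7 + 8*(-3)
= 42 + (-24) = 18

18


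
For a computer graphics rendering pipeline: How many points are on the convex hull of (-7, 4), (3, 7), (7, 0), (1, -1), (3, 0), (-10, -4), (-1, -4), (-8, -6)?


Convex hull vertices (CCW): (-10, -4), (-8, -6), (-1, -4), (7, 0), (3, 7), (-7, 4)
Count = 6

6


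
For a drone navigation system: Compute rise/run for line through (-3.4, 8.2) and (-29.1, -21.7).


slope = (y2-y1)/(x2-x1) = ((-21.7)-8.2)/((-29.1)-(-3.4)) = (-29.9)/(-25.7) = 1.1634

1.1634


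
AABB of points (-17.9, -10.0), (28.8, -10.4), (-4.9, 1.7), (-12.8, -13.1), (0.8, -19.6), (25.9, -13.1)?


x range: [-17.9, 28.8]
y range: [-19.6, 1.7]
Bounding box: (-17.9,-19.6) to (28.8,1.7)

(-17.9,-19.6) to (28.8,1.7)


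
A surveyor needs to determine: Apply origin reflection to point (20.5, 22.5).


Reflection over origin: (x,y) -> (-x,-y)
(20.5, 22.5) -> (-20.5, -22.5)

(-20.5, -22.5)


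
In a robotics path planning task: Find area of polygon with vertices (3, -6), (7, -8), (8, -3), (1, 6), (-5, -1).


Shoelace sum: (3*(-8) - 7*(-6)) + (7*(-3) - 8*(-8)) + (8*6 - 1*(-3)) + (1*(-1) - (-5)*6) + ((-5)*(-6) - 3*(-1))
= 174
Area = |174|/2 = 87

87


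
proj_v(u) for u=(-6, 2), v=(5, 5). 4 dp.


u.v = -20, |v| = sqrt(50) = 7.0711
Scalar projection = u.v / |v| = -20 / sqrt(50) = -2.8284

-2.8284


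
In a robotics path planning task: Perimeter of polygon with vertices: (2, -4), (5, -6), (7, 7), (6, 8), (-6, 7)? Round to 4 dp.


Sides: (2, -4)->(5, -6): sqrt(13) = 3.605551, (5, -6)->(7, 7): sqrt(173) = 13.152946, (7, 7)->(6, 8): sqrt(2) = 1.414214, (6, 8)->(-6, 7): sqrt(145) = 12.041595, (-6, 7)->(2, -4): sqrt(185) = 13.601471
Sum = 43.815777
Perimeter = 43.8158

43.8158


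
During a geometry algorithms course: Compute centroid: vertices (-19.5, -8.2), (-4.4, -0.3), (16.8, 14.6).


Centroid = ((x_A+x_B+x_C)/3, (y_A+y_B+y_C)/3)
= (((-19.5)+(-4.4)+16.8)/3, ((-8.2)+(-0.3)+14.6)/3)
= (-2.3667, 2.0333)

(-2.3667, 2.0333)


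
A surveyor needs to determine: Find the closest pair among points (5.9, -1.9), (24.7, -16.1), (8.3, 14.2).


d(P0,P1) = 23.5601, d(P0,P2) = 16.2779, d(P1,P2) = 34.4536
Closest: P0 and P2

Closest pair: (5.9, -1.9) and (8.3, 14.2), distance = 16.2779


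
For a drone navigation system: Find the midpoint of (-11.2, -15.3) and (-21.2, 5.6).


M = (((-11.2)+(-21.2))/2, ((-15.3)+5.6)/2)
= (-16.2, -4.85)

(-16.2, -4.85)


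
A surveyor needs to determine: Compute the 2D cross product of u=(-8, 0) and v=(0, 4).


u x v = u_x*v_y - u_y*v_x = (-8)*4 - 0*0
= (-32) - 0 = -32

-32


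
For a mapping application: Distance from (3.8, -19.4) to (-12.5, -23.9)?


dx=-16.3, dy=-4.5
d^2 = (-16.3)^2 + (-4.5)^2 = 285.94
d = sqrt(285.94) = 16.9098

16.9098


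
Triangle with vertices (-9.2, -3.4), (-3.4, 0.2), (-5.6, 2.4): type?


Side lengths squared: AB^2=46.6, BC^2=9.68, CA^2=46.6
Sorted: [9.68, 46.6, 46.6]
By sides: Isosceles, By angles: Acute

Isosceles, Acute


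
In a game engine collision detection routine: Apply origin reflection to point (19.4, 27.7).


Reflection over origin: (x,y) -> (-x,-y)
(19.4, 27.7) -> (-19.4, -27.7)

(-19.4, -27.7)


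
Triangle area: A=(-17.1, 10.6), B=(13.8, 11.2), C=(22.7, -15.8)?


Area = |x_A(y_B-y_C) + x_B(y_C-y_A) + x_C(y_A-y_B)|/2
= |(-461.7) + (-364.32) + (-13.62)|/2
= 839.64/2 = 419.82

419.82


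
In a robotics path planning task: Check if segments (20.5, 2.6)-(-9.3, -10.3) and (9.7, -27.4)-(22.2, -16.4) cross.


Cross products: d1=256.2, d2=422.75, d3=754.68, d4=588.13
d1*d2 < 0 and d3*d4 < 0? no

No, they don't intersect


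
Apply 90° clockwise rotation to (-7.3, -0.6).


90° CW: (x,y) -> (y, -x)
(-7.3,-0.6) -> (-0.6, 7.3)

(-0.6, 7.3)


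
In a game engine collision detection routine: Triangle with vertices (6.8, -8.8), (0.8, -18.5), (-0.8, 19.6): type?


Side lengths squared: AB^2=130.09, BC^2=1454.17, CA^2=864.32
Sorted: [130.09, 864.32, 1454.17]
By sides: Scalene, By angles: Obtuse

Scalene, Obtuse


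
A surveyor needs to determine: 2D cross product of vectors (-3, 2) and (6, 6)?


u x v = u_x*v_y - u_y*v_x = (-3)*6 - 2*6
= (-18) - 12 = -30

-30


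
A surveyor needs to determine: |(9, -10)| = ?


|u| = sqrt(9^2 + (-10)^2) = sqrt(181) = 13.4536

13.4536


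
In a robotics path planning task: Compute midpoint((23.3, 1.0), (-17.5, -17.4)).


M = ((23.3+(-17.5))/2, (1+(-17.4))/2)
= (2.9, -8.2)

(2.9, -8.2)


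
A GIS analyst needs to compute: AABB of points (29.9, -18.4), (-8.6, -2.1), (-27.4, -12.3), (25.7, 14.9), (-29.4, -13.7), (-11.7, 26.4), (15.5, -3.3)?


x range: [-29.4, 29.9]
y range: [-18.4, 26.4]
Bounding box: (-29.4,-18.4) to (29.9,26.4)

(-29.4,-18.4) to (29.9,26.4)


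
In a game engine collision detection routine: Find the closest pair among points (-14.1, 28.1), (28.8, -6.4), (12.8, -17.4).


d(P0,P1) = 55.0514, d(P0,P2) = 52.857, d(P1,P2) = 19.4165
Closest: P1 and P2

Closest pair: (28.8, -6.4) and (12.8, -17.4), distance = 19.4165


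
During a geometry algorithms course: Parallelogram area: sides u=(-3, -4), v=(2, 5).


|u x v| = |(-3)*5 - (-4)*2|
= |(-15) - (-8)| = 7

7


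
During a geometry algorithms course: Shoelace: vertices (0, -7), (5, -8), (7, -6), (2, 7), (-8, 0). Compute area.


Shoelace sum: (0*(-8) - 5*(-7)) + (5*(-6) - 7*(-8)) + (7*7 - 2*(-6)) + (2*0 - (-8)*7) + ((-8)*(-7) - 0*0)
= 234
Area = |234|/2 = 117

117


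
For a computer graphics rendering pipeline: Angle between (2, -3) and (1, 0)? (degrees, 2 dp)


u.v = 2, |u| = sqrt(13) = 3.6056, |v| = sqrt(1) = 1
cos(theta) = u.v/(|u||v|) = 2/sqrt(13) = 0.5547
theta = acos(0.5547) = 56.31 degrees

56.31 degrees


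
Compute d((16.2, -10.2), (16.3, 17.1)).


dx=0.1, dy=27.3
d^2 = 0.1^2 + 27.3^2 = 745.3
d = sqrt(745.3) = 27.3002

27.3002


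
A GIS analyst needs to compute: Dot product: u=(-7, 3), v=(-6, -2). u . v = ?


u . v = u_x*v_x + u_y*v_y = (-7)*(-6) + 3*(-2)
= 42 + (-6) = 36

36


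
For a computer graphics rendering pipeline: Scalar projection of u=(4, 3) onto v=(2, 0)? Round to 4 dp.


u.v = 8, |v| = sqrt(4) = 2
Scalar projection = u.v / |v| = 8 / sqrt(4) = 4

4


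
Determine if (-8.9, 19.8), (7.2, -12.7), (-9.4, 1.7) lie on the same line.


Cross product: (7.2-(-8.9))*(1.7-19.8) - ((-12.7)-19.8)*((-9.4)-(-8.9))
= -307.66

No, not collinear


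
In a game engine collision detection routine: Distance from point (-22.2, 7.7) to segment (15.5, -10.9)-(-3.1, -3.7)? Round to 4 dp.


Project P onto AB: t = 1 (clamped to [0,1])
Closest point on segment: (-3.1, -3.7)
Distance: 22.2434

22.2434


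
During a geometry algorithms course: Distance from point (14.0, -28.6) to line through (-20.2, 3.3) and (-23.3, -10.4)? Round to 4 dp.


|cross product| = 567.43
|line direction| = sqrt(197.3) = 14.0464
Distance = 567.43/sqrt(197.3) = 40.397

40.397


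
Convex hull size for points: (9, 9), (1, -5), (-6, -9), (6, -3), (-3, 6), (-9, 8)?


Convex hull vertices (CCW): (-9, 8), (-6, -9), (6, -3), (9, 9)
Count = 4

4


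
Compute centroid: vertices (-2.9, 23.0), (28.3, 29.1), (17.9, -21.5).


Centroid = ((x_A+x_B+x_C)/3, (y_A+y_B+y_C)/3)
= (((-2.9)+28.3+17.9)/3, (23+29.1+(-21.5))/3)
= (14.4333, 10.2)

(14.4333, 10.2)


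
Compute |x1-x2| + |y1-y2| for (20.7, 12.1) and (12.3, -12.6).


|20.7-12.3| + |12.1-(-12.6)| = 8.4 + 24.7 = 33.1

33.1


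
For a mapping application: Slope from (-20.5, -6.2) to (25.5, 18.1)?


slope = (y2-y1)/(x2-x1) = (18.1-(-6.2))/(25.5-(-20.5)) = 24.3/46 = 0.5283

0.5283


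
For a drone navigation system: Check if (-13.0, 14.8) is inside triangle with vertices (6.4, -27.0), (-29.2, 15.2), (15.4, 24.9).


Cross products: AB x AP = -669.4, BC x BP = -174.98, CA x CP = -1383.06
All same sign? yes

Yes, inside
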